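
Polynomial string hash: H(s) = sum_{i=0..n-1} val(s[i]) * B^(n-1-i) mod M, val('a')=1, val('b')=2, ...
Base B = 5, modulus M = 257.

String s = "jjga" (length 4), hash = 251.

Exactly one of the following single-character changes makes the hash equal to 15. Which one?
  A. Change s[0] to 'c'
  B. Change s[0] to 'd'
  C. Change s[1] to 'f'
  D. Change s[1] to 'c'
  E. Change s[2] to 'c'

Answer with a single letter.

Answer: B

Derivation:
Option A: s[0]='j'->'c', delta=(3-10)*5^3 mod 257 = 153, hash=251+153 mod 257 = 147
Option B: s[0]='j'->'d', delta=(4-10)*5^3 mod 257 = 21, hash=251+21 mod 257 = 15 <-- target
Option C: s[1]='j'->'f', delta=(6-10)*5^2 mod 257 = 157, hash=251+157 mod 257 = 151
Option D: s[1]='j'->'c', delta=(3-10)*5^2 mod 257 = 82, hash=251+82 mod 257 = 76
Option E: s[2]='g'->'c', delta=(3-7)*5^1 mod 257 = 237, hash=251+237 mod 257 = 231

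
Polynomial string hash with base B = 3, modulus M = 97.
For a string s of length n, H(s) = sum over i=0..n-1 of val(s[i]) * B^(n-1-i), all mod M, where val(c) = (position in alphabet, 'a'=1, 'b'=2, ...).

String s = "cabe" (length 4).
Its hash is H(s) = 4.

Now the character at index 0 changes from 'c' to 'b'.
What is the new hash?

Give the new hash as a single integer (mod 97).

val('c') = 3, val('b') = 2
Position k = 0, exponent = n-1-k = 3
B^3 mod M = 3^3 mod 97 = 27
Delta = (2 - 3) * 27 mod 97 = 70
New hash = (4 + 70) mod 97 = 74

Answer: 74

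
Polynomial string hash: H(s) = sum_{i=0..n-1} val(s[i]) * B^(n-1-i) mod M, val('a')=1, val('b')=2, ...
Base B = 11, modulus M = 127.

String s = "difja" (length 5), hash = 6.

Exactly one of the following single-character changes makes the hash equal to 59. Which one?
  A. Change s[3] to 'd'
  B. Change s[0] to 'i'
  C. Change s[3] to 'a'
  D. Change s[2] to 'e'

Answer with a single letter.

Option A: s[3]='j'->'d', delta=(4-10)*11^1 mod 127 = 61, hash=6+61 mod 127 = 67
Option B: s[0]='d'->'i', delta=(9-4)*11^4 mod 127 = 53, hash=6+53 mod 127 = 59 <-- target
Option C: s[3]='j'->'a', delta=(1-10)*11^1 mod 127 = 28, hash=6+28 mod 127 = 34
Option D: s[2]='f'->'e', delta=(5-6)*11^2 mod 127 = 6, hash=6+6 mod 127 = 12

Answer: B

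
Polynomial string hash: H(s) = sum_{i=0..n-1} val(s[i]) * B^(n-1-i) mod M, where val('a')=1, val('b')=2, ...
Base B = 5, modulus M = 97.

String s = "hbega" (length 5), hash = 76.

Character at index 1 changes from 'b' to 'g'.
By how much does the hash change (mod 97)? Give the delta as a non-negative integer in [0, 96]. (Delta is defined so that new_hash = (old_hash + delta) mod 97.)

Answer: 43

Derivation:
Delta formula: (val(new) - val(old)) * B^(n-1-k) mod M
  val('g') - val('b') = 7 - 2 = 5
  B^(n-1-k) = 5^3 mod 97 = 28
  Delta = 5 * 28 mod 97 = 43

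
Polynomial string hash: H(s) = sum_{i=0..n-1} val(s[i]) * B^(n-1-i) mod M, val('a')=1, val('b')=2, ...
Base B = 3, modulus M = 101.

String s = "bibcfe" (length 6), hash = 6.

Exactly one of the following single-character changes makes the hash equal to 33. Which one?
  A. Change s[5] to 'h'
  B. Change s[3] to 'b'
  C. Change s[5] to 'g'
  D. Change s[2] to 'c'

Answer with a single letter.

Answer: D

Derivation:
Option A: s[5]='e'->'h', delta=(8-5)*3^0 mod 101 = 3, hash=6+3 mod 101 = 9
Option B: s[3]='c'->'b', delta=(2-3)*3^2 mod 101 = 92, hash=6+92 mod 101 = 98
Option C: s[5]='e'->'g', delta=(7-5)*3^0 mod 101 = 2, hash=6+2 mod 101 = 8
Option D: s[2]='b'->'c', delta=(3-2)*3^3 mod 101 = 27, hash=6+27 mod 101 = 33 <-- target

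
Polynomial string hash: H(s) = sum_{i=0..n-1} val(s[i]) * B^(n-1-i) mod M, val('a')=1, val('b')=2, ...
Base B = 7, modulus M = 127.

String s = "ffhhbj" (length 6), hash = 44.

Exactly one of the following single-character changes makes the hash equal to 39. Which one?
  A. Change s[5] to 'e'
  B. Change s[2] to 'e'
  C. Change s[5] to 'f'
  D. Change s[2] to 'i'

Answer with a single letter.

Option A: s[5]='j'->'e', delta=(5-10)*7^0 mod 127 = 122, hash=44+122 mod 127 = 39 <-- target
Option B: s[2]='h'->'e', delta=(5-8)*7^3 mod 127 = 114, hash=44+114 mod 127 = 31
Option C: s[5]='j'->'f', delta=(6-10)*7^0 mod 127 = 123, hash=44+123 mod 127 = 40
Option D: s[2]='h'->'i', delta=(9-8)*7^3 mod 127 = 89, hash=44+89 mod 127 = 6

Answer: A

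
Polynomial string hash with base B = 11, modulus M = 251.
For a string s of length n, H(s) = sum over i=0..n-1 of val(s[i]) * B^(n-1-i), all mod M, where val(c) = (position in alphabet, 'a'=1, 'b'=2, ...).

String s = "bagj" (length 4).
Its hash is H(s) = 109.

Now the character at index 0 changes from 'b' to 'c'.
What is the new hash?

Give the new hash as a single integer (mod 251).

val('b') = 2, val('c') = 3
Position k = 0, exponent = n-1-k = 3
B^3 mod M = 11^3 mod 251 = 76
Delta = (3 - 2) * 76 mod 251 = 76
New hash = (109 + 76) mod 251 = 185

Answer: 185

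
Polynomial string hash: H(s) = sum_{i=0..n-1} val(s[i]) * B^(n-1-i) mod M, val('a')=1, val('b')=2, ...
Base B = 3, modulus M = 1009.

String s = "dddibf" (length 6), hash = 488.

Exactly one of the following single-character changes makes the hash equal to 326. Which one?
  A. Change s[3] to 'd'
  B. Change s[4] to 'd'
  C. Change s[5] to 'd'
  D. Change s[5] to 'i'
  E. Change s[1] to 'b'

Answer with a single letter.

Answer: E

Derivation:
Option A: s[3]='i'->'d', delta=(4-9)*3^2 mod 1009 = 964, hash=488+964 mod 1009 = 443
Option B: s[4]='b'->'d', delta=(4-2)*3^1 mod 1009 = 6, hash=488+6 mod 1009 = 494
Option C: s[5]='f'->'d', delta=(4-6)*3^0 mod 1009 = 1007, hash=488+1007 mod 1009 = 486
Option D: s[5]='f'->'i', delta=(9-6)*3^0 mod 1009 = 3, hash=488+3 mod 1009 = 491
Option E: s[1]='d'->'b', delta=(2-4)*3^4 mod 1009 = 847, hash=488+847 mod 1009 = 326 <-- target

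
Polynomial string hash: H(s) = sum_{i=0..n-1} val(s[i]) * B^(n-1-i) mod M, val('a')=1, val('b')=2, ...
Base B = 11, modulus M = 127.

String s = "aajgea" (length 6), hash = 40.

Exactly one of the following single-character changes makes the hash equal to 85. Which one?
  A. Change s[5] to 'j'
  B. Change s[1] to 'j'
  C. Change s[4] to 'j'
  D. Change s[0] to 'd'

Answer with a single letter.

Answer: D

Derivation:
Option A: s[5]='a'->'j', delta=(10-1)*11^0 mod 127 = 9, hash=40+9 mod 127 = 49
Option B: s[1]='a'->'j', delta=(10-1)*11^4 mod 127 = 70, hash=40+70 mod 127 = 110
Option C: s[4]='e'->'j', delta=(10-5)*11^1 mod 127 = 55, hash=40+55 mod 127 = 95
Option D: s[0]='a'->'d', delta=(4-1)*11^5 mod 127 = 45, hash=40+45 mod 127 = 85 <-- target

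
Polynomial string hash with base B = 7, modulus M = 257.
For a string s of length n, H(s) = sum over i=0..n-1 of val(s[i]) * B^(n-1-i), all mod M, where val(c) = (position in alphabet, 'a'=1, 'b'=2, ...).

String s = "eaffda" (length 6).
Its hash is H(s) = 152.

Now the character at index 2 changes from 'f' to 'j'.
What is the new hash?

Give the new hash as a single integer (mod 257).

val('f') = 6, val('j') = 10
Position k = 2, exponent = n-1-k = 3
B^3 mod M = 7^3 mod 257 = 86
Delta = (10 - 6) * 86 mod 257 = 87
New hash = (152 + 87) mod 257 = 239

Answer: 239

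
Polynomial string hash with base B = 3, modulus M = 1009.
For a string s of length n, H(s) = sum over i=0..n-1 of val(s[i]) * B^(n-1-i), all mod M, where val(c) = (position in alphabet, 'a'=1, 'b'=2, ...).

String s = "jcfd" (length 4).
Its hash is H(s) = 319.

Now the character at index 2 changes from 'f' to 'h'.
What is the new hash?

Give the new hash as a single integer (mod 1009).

Answer: 325

Derivation:
val('f') = 6, val('h') = 8
Position k = 2, exponent = n-1-k = 1
B^1 mod M = 3^1 mod 1009 = 3
Delta = (8 - 6) * 3 mod 1009 = 6
New hash = (319 + 6) mod 1009 = 325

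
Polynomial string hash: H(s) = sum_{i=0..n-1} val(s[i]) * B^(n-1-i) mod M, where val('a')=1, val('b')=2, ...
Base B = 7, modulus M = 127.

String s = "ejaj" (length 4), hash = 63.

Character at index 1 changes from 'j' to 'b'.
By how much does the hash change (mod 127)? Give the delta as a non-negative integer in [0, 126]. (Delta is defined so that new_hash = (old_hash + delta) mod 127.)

Delta formula: (val(new) - val(old)) * B^(n-1-k) mod M
  val('b') - val('j') = 2 - 10 = -8
  B^(n-1-k) = 7^2 mod 127 = 49
  Delta = -8 * 49 mod 127 = 116

Answer: 116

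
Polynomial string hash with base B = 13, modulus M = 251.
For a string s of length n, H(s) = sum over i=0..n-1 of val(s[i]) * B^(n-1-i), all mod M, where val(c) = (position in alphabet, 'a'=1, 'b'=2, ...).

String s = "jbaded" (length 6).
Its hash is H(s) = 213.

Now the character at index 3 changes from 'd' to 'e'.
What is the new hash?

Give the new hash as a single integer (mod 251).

val('d') = 4, val('e') = 5
Position k = 3, exponent = n-1-k = 2
B^2 mod M = 13^2 mod 251 = 169
Delta = (5 - 4) * 169 mod 251 = 169
New hash = (213 + 169) mod 251 = 131

Answer: 131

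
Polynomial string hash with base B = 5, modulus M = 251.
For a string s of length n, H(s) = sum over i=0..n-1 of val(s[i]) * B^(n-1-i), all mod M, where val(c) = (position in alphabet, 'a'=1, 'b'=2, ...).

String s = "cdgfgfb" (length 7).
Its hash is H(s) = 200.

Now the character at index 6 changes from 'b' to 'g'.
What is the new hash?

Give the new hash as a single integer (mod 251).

Answer: 205

Derivation:
val('b') = 2, val('g') = 7
Position k = 6, exponent = n-1-k = 0
B^0 mod M = 5^0 mod 251 = 1
Delta = (7 - 2) * 1 mod 251 = 5
New hash = (200 + 5) mod 251 = 205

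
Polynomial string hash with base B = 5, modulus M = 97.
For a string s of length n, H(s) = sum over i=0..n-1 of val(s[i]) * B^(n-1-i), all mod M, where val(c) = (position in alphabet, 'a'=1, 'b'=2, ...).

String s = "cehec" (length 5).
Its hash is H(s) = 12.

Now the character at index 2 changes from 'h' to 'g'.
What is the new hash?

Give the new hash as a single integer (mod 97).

val('h') = 8, val('g') = 7
Position k = 2, exponent = n-1-k = 2
B^2 mod M = 5^2 mod 97 = 25
Delta = (7 - 8) * 25 mod 97 = 72
New hash = (12 + 72) mod 97 = 84

Answer: 84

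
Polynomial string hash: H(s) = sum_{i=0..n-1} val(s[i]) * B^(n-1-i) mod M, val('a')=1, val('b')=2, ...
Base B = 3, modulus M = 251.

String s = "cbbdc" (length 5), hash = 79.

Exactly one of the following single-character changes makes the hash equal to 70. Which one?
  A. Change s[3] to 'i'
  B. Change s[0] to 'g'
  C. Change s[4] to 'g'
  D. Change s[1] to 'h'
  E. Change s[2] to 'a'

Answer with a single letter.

Answer: E

Derivation:
Option A: s[3]='d'->'i', delta=(9-4)*3^1 mod 251 = 15, hash=79+15 mod 251 = 94
Option B: s[0]='c'->'g', delta=(7-3)*3^4 mod 251 = 73, hash=79+73 mod 251 = 152
Option C: s[4]='c'->'g', delta=(7-3)*3^0 mod 251 = 4, hash=79+4 mod 251 = 83
Option D: s[1]='b'->'h', delta=(8-2)*3^3 mod 251 = 162, hash=79+162 mod 251 = 241
Option E: s[2]='b'->'a', delta=(1-2)*3^2 mod 251 = 242, hash=79+242 mod 251 = 70 <-- target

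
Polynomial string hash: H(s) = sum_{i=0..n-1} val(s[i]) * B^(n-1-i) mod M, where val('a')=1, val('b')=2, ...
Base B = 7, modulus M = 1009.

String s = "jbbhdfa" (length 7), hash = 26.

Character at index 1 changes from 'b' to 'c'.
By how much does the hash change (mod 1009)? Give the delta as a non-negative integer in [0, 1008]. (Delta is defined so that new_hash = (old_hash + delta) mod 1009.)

Answer: 663

Derivation:
Delta formula: (val(new) - val(old)) * B^(n-1-k) mod M
  val('c') - val('b') = 3 - 2 = 1
  B^(n-1-k) = 7^5 mod 1009 = 663
  Delta = 1 * 663 mod 1009 = 663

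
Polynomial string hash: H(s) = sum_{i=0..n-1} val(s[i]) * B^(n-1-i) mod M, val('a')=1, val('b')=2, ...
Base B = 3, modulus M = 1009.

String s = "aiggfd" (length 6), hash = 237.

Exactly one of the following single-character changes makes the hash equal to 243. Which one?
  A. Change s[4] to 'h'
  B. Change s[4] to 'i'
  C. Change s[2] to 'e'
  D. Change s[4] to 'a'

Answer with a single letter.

Answer: A

Derivation:
Option A: s[4]='f'->'h', delta=(8-6)*3^1 mod 1009 = 6, hash=237+6 mod 1009 = 243 <-- target
Option B: s[4]='f'->'i', delta=(9-6)*3^1 mod 1009 = 9, hash=237+9 mod 1009 = 246
Option C: s[2]='g'->'e', delta=(5-7)*3^3 mod 1009 = 955, hash=237+955 mod 1009 = 183
Option D: s[4]='f'->'a', delta=(1-6)*3^1 mod 1009 = 994, hash=237+994 mod 1009 = 222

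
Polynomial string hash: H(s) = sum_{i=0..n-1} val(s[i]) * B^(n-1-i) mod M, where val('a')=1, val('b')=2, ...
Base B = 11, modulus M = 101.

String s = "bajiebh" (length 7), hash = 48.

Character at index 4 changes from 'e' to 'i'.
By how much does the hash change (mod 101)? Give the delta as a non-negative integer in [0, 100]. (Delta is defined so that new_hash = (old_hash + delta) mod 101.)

Delta formula: (val(new) - val(old)) * B^(n-1-k) mod M
  val('i') - val('e') = 9 - 5 = 4
  B^(n-1-k) = 11^2 mod 101 = 20
  Delta = 4 * 20 mod 101 = 80

Answer: 80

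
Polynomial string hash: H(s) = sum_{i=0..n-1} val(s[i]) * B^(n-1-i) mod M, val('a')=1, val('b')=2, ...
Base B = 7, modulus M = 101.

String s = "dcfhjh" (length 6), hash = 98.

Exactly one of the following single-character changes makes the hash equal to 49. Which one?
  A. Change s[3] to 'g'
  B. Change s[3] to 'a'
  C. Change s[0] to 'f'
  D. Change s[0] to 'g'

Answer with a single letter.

Option A: s[3]='h'->'g', delta=(7-8)*7^2 mod 101 = 52, hash=98+52 mod 101 = 49 <-- target
Option B: s[3]='h'->'a', delta=(1-8)*7^2 mod 101 = 61, hash=98+61 mod 101 = 58
Option C: s[0]='d'->'f', delta=(6-4)*7^5 mod 101 = 82, hash=98+82 mod 101 = 79
Option D: s[0]='d'->'g', delta=(7-4)*7^5 mod 101 = 22, hash=98+22 mod 101 = 19

Answer: A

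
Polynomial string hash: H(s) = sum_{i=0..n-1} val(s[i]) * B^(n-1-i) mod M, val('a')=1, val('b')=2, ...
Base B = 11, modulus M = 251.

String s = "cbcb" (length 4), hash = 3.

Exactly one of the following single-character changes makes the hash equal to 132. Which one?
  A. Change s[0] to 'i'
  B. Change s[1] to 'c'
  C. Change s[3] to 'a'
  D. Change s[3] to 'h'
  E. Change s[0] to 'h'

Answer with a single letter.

Answer: E

Derivation:
Option A: s[0]='c'->'i', delta=(9-3)*11^3 mod 251 = 205, hash=3+205 mod 251 = 208
Option B: s[1]='b'->'c', delta=(3-2)*11^2 mod 251 = 121, hash=3+121 mod 251 = 124
Option C: s[3]='b'->'a', delta=(1-2)*11^0 mod 251 = 250, hash=3+250 mod 251 = 2
Option D: s[3]='b'->'h', delta=(8-2)*11^0 mod 251 = 6, hash=3+6 mod 251 = 9
Option E: s[0]='c'->'h', delta=(8-3)*11^3 mod 251 = 129, hash=3+129 mod 251 = 132 <-- target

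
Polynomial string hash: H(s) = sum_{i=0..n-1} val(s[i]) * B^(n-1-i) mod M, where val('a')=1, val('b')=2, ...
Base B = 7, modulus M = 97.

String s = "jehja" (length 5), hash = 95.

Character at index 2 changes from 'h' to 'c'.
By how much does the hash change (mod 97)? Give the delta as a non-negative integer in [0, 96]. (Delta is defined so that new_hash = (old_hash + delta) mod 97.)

Answer: 46

Derivation:
Delta formula: (val(new) - val(old)) * B^(n-1-k) mod M
  val('c') - val('h') = 3 - 8 = -5
  B^(n-1-k) = 7^2 mod 97 = 49
  Delta = -5 * 49 mod 97 = 46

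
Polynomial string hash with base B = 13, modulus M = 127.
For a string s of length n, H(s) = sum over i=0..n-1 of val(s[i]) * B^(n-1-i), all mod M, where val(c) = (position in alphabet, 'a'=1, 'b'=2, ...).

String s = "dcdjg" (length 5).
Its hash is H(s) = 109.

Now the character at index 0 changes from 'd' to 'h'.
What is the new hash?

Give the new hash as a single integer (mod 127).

Answer: 53

Derivation:
val('d') = 4, val('h') = 8
Position k = 0, exponent = n-1-k = 4
B^4 mod M = 13^4 mod 127 = 113
Delta = (8 - 4) * 113 mod 127 = 71
New hash = (109 + 71) mod 127 = 53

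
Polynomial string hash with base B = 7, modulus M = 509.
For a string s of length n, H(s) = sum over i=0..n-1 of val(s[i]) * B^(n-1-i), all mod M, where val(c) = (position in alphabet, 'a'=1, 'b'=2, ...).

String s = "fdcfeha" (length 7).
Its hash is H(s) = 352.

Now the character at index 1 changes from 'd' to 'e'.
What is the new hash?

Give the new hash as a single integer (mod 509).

Answer: 362

Derivation:
val('d') = 4, val('e') = 5
Position k = 1, exponent = n-1-k = 5
B^5 mod M = 7^5 mod 509 = 10
Delta = (5 - 4) * 10 mod 509 = 10
New hash = (352 + 10) mod 509 = 362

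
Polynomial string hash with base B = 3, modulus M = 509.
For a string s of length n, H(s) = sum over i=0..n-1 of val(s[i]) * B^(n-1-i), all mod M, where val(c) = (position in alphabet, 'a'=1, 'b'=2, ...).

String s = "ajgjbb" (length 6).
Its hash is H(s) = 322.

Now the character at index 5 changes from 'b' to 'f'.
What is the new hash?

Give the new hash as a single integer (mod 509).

val('b') = 2, val('f') = 6
Position k = 5, exponent = n-1-k = 0
B^0 mod M = 3^0 mod 509 = 1
Delta = (6 - 2) * 1 mod 509 = 4
New hash = (322 + 4) mod 509 = 326

Answer: 326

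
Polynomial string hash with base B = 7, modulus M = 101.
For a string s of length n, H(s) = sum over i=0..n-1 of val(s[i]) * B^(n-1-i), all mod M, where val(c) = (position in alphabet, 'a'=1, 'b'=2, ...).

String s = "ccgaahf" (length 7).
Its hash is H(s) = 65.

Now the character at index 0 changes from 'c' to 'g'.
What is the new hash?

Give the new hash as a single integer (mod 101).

val('c') = 3, val('g') = 7
Position k = 0, exponent = n-1-k = 6
B^6 mod M = 7^6 mod 101 = 85
Delta = (7 - 3) * 85 mod 101 = 37
New hash = (65 + 37) mod 101 = 1

Answer: 1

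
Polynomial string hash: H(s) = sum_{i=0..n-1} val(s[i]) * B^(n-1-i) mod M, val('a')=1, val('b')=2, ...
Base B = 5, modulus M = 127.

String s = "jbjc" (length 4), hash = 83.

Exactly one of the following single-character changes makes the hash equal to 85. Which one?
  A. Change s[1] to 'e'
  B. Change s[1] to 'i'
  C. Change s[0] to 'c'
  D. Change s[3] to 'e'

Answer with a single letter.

Answer: D

Derivation:
Option A: s[1]='b'->'e', delta=(5-2)*5^2 mod 127 = 75, hash=83+75 mod 127 = 31
Option B: s[1]='b'->'i', delta=(9-2)*5^2 mod 127 = 48, hash=83+48 mod 127 = 4
Option C: s[0]='j'->'c', delta=(3-10)*5^3 mod 127 = 14, hash=83+14 mod 127 = 97
Option D: s[3]='c'->'e', delta=(5-3)*5^0 mod 127 = 2, hash=83+2 mod 127 = 85 <-- target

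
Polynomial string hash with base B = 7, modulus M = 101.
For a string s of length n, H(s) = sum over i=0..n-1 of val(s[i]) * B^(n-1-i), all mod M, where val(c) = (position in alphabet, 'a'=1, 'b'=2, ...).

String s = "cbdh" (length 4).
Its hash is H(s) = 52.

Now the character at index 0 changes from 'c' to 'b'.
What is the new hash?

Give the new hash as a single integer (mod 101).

Answer: 12

Derivation:
val('c') = 3, val('b') = 2
Position k = 0, exponent = n-1-k = 3
B^3 mod M = 7^3 mod 101 = 40
Delta = (2 - 3) * 40 mod 101 = 61
New hash = (52 + 61) mod 101 = 12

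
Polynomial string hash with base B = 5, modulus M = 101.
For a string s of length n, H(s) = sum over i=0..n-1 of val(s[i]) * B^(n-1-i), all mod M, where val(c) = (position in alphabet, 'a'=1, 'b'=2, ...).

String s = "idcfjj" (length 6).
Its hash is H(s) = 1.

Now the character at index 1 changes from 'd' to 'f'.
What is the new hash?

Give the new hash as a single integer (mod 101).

Answer: 39

Derivation:
val('d') = 4, val('f') = 6
Position k = 1, exponent = n-1-k = 4
B^4 mod M = 5^4 mod 101 = 19
Delta = (6 - 4) * 19 mod 101 = 38
New hash = (1 + 38) mod 101 = 39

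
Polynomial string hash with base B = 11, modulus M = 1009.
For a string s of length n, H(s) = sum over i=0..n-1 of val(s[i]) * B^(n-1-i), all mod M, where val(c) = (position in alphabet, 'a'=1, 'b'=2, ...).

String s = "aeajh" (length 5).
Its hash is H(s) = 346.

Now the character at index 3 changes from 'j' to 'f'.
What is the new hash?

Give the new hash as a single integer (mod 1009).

val('j') = 10, val('f') = 6
Position k = 3, exponent = n-1-k = 1
B^1 mod M = 11^1 mod 1009 = 11
Delta = (6 - 10) * 11 mod 1009 = 965
New hash = (346 + 965) mod 1009 = 302

Answer: 302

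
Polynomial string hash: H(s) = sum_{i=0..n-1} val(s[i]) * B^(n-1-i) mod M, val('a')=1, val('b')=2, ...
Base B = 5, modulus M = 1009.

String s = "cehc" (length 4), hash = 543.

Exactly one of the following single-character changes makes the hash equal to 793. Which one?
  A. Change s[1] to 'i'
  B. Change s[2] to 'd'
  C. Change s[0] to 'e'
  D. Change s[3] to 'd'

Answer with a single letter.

Answer: C

Derivation:
Option A: s[1]='e'->'i', delta=(9-5)*5^2 mod 1009 = 100, hash=543+100 mod 1009 = 643
Option B: s[2]='h'->'d', delta=(4-8)*5^1 mod 1009 = 989, hash=543+989 mod 1009 = 523
Option C: s[0]='c'->'e', delta=(5-3)*5^3 mod 1009 = 250, hash=543+250 mod 1009 = 793 <-- target
Option D: s[3]='c'->'d', delta=(4-3)*5^0 mod 1009 = 1, hash=543+1 mod 1009 = 544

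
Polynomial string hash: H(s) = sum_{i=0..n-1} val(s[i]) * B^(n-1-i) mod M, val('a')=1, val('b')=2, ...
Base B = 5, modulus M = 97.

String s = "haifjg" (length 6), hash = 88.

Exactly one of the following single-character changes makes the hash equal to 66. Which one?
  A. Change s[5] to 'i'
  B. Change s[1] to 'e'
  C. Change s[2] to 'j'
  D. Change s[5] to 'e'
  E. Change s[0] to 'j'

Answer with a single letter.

Option A: s[5]='g'->'i', delta=(9-7)*5^0 mod 97 = 2, hash=88+2 mod 97 = 90
Option B: s[1]='a'->'e', delta=(5-1)*5^4 mod 97 = 75, hash=88+75 mod 97 = 66 <-- target
Option C: s[2]='i'->'j', delta=(10-9)*5^3 mod 97 = 28, hash=88+28 mod 97 = 19
Option D: s[5]='g'->'e', delta=(5-7)*5^0 mod 97 = 95, hash=88+95 mod 97 = 86
Option E: s[0]='h'->'j', delta=(10-8)*5^5 mod 97 = 42, hash=88+42 mod 97 = 33

Answer: B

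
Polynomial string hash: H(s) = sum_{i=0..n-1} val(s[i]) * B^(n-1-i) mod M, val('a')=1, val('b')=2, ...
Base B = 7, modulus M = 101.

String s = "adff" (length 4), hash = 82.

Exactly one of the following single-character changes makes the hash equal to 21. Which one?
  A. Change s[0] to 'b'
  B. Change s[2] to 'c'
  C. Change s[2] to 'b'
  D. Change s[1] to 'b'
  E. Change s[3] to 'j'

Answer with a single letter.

Answer: A

Derivation:
Option A: s[0]='a'->'b', delta=(2-1)*7^3 mod 101 = 40, hash=82+40 mod 101 = 21 <-- target
Option B: s[2]='f'->'c', delta=(3-6)*7^1 mod 101 = 80, hash=82+80 mod 101 = 61
Option C: s[2]='f'->'b', delta=(2-6)*7^1 mod 101 = 73, hash=82+73 mod 101 = 54
Option D: s[1]='d'->'b', delta=(2-4)*7^2 mod 101 = 3, hash=82+3 mod 101 = 85
Option E: s[3]='f'->'j', delta=(10-6)*7^0 mod 101 = 4, hash=82+4 mod 101 = 86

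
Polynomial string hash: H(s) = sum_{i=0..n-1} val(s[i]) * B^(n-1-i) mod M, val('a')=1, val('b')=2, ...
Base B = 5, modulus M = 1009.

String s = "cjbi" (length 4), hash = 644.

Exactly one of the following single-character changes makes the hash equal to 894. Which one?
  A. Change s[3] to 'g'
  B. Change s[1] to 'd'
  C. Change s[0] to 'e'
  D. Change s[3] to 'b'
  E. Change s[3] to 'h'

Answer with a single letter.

Option A: s[3]='i'->'g', delta=(7-9)*5^0 mod 1009 = 1007, hash=644+1007 mod 1009 = 642
Option B: s[1]='j'->'d', delta=(4-10)*5^2 mod 1009 = 859, hash=644+859 mod 1009 = 494
Option C: s[0]='c'->'e', delta=(5-3)*5^3 mod 1009 = 250, hash=644+250 mod 1009 = 894 <-- target
Option D: s[3]='i'->'b', delta=(2-9)*5^0 mod 1009 = 1002, hash=644+1002 mod 1009 = 637
Option E: s[3]='i'->'h', delta=(8-9)*5^0 mod 1009 = 1008, hash=644+1008 mod 1009 = 643

Answer: C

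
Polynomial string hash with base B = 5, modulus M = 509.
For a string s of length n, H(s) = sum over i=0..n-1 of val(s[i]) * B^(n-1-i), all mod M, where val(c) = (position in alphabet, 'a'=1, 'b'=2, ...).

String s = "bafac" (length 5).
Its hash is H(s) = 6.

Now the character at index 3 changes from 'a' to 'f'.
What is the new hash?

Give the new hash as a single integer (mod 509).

Answer: 31

Derivation:
val('a') = 1, val('f') = 6
Position k = 3, exponent = n-1-k = 1
B^1 mod M = 5^1 mod 509 = 5
Delta = (6 - 1) * 5 mod 509 = 25
New hash = (6 + 25) mod 509 = 31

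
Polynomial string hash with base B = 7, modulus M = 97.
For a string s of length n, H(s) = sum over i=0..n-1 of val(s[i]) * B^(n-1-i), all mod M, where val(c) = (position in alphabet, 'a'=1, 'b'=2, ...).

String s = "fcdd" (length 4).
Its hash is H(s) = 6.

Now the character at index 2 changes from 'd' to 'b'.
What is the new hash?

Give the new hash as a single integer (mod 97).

val('d') = 4, val('b') = 2
Position k = 2, exponent = n-1-k = 1
B^1 mod M = 7^1 mod 97 = 7
Delta = (2 - 4) * 7 mod 97 = 83
New hash = (6 + 83) mod 97 = 89

Answer: 89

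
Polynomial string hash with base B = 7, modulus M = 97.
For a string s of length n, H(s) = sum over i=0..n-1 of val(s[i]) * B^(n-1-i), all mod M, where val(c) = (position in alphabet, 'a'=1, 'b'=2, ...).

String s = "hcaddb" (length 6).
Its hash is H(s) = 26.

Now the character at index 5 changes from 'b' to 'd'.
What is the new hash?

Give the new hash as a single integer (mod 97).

Answer: 28

Derivation:
val('b') = 2, val('d') = 4
Position k = 5, exponent = n-1-k = 0
B^0 mod M = 7^0 mod 97 = 1
Delta = (4 - 2) * 1 mod 97 = 2
New hash = (26 + 2) mod 97 = 28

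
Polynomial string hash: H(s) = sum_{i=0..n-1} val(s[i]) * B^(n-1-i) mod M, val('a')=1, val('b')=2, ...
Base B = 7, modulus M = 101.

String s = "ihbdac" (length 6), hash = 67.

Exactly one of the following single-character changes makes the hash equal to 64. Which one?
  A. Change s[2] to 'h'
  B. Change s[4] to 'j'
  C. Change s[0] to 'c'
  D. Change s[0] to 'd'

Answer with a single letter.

Option A: s[2]='b'->'h', delta=(8-2)*7^3 mod 101 = 38, hash=67+38 mod 101 = 4
Option B: s[4]='a'->'j', delta=(10-1)*7^1 mod 101 = 63, hash=67+63 mod 101 = 29
Option C: s[0]='i'->'c', delta=(3-9)*7^5 mod 101 = 57, hash=67+57 mod 101 = 23
Option D: s[0]='i'->'d', delta=(4-9)*7^5 mod 101 = 98, hash=67+98 mod 101 = 64 <-- target

Answer: D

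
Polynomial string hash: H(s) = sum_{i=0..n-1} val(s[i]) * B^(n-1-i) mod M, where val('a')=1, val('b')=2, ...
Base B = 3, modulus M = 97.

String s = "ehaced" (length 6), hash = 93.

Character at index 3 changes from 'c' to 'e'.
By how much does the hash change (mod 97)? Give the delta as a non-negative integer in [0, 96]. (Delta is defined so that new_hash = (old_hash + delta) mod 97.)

Answer: 18

Derivation:
Delta formula: (val(new) - val(old)) * B^(n-1-k) mod M
  val('e') - val('c') = 5 - 3 = 2
  B^(n-1-k) = 3^2 mod 97 = 9
  Delta = 2 * 9 mod 97 = 18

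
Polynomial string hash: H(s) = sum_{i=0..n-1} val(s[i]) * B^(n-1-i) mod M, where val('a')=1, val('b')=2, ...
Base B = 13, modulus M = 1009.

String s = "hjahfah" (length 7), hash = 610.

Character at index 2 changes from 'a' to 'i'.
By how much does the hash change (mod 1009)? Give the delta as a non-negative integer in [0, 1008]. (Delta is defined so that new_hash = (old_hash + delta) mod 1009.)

Answer: 454

Derivation:
Delta formula: (val(new) - val(old)) * B^(n-1-k) mod M
  val('i') - val('a') = 9 - 1 = 8
  B^(n-1-k) = 13^4 mod 1009 = 309
  Delta = 8 * 309 mod 1009 = 454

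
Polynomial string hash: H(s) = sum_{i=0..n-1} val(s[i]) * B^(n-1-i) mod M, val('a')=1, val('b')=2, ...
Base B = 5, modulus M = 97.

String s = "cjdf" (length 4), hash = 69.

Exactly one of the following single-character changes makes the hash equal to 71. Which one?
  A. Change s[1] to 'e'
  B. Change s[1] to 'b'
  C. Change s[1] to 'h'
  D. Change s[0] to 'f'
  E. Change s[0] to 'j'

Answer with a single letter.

Answer: E

Derivation:
Option A: s[1]='j'->'e', delta=(5-10)*5^2 mod 97 = 69, hash=69+69 mod 97 = 41
Option B: s[1]='j'->'b', delta=(2-10)*5^2 mod 97 = 91, hash=69+91 mod 97 = 63
Option C: s[1]='j'->'h', delta=(8-10)*5^2 mod 97 = 47, hash=69+47 mod 97 = 19
Option D: s[0]='c'->'f', delta=(6-3)*5^3 mod 97 = 84, hash=69+84 mod 97 = 56
Option E: s[0]='c'->'j', delta=(10-3)*5^3 mod 97 = 2, hash=69+2 mod 97 = 71 <-- target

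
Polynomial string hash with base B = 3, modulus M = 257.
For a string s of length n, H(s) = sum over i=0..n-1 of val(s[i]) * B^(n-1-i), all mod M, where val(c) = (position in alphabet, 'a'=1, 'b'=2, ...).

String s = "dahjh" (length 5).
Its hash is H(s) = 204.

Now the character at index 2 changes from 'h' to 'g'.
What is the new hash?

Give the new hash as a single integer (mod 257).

val('h') = 8, val('g') = 7
Position k = 2, exponent = n-1-k = 2
B^2 mod M = 3^2 mod 257 = 9
Delta = (7 - 8) * 9 mod 257 = 248
New hash = (204 + 248) mod 257 = 195

Answer: 195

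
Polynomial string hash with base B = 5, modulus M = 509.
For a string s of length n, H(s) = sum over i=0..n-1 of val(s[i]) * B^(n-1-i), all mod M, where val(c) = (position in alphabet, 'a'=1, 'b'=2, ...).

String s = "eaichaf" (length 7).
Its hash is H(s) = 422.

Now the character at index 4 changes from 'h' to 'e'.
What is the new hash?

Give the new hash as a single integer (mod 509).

val('h') = 8, val('e') = 5
Position k = 4, exponent = n-1-k = 2
B^2 mod M = 5^2 mod 509 = 25
Delta = (5 - 8) * 25 mod 509 = 434
New hash = (422 + 434) mod 509 = 347

Answer: 347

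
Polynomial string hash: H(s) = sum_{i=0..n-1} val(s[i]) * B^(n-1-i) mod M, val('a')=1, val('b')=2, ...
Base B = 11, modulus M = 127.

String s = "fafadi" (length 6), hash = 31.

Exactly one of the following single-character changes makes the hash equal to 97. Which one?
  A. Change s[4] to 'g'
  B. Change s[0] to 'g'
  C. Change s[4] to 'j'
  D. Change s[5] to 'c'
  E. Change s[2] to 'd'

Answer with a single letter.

Option A: s[4]='d'->'g', delta=(7-4)*11^1 mod 127 = 33, hash=31+33 mod 127 = 64
Option B: s[0]='f'->'g', delta=(7-6)*11^5 mod 127 = 15, hash=31+15 mod 127 = 46
Option C: s[4]='d'->'j', delta=(10-4)*11^1 mod 127 = 66, hash=31+66 mod 127 = 97 <-- target
Option D: s[5]='i'->'c', delta=(3-9)*11^0 mod 127 = 121, hash=31+121 mod 127 = 25
Option E: s[2]='f'->'d', delta=(4-6)*11^3 mod 127 = 5, hash=31+5 mod 127 = 36

Answer: C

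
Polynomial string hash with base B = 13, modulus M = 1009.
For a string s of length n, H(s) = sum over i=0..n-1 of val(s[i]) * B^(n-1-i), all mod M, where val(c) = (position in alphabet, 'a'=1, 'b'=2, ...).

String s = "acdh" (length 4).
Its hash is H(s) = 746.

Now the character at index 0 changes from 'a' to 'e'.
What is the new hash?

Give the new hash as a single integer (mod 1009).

val('a') = 1, val('e') = 5
Position k = 0, exponent = n-1-k = 3
B^3 mod M = 13^3 mod 1009 = 179
Delta = (5 - 1) * 179 mod 1009 = 716
New hash = (746 + 716) mod 1009 = 453

Answer: 453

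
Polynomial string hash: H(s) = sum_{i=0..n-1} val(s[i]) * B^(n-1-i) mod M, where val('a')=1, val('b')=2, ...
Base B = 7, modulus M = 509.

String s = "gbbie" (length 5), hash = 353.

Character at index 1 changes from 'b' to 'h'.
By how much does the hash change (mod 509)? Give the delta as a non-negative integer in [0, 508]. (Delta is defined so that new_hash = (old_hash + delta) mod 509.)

Delta formula: (val(new) - val(old)) * B^(n-1-k) mod M
  val('h') - val('b') = 8 - 2 = 6
  B^(n-1-k) = 7^3 mod 509 = 343
  Delta = 6 * 343 mod 509 = 22

Answer: 22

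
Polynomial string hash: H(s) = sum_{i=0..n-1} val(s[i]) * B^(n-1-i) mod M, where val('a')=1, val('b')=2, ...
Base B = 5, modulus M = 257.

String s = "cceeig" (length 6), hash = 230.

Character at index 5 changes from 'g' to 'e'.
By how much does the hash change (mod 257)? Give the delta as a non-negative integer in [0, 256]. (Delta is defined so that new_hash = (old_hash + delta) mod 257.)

Answer: 255

Derivation:
Delta formula: (val(new) - val(old)) * B^(n-1-k) mod M
  val('e') - val('g') = 5 - 7 = -2
  B^(n-1-k) = 5^0 mod 257 = 1
  Delta = -2 * 1 mod 257 = 255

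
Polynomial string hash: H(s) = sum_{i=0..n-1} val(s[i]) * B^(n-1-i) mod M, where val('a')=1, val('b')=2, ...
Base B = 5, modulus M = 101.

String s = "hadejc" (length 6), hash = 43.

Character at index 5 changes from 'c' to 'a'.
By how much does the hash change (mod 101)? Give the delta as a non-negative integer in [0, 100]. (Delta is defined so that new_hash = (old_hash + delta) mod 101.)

Delta formula: (val(new) - val(old)) * B^(n-1-k) mod M
  val('a') - val('c') = 1 - 3 = -2
  B^(n-1-k) = 5^0 mod 101 = 1
  Delta = -2 * 1 mod 101 = 99

Answer: 99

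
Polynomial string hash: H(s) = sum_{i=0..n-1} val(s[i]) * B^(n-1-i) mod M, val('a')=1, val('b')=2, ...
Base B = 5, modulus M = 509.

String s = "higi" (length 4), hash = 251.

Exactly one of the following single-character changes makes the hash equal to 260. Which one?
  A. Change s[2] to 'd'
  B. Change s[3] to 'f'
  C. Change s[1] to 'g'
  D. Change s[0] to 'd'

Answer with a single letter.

Answer: D

Derivation:
Option A: s[2]='g'->'d', delta=(4-7)*5^1 mod 509 = 494, hash=251+494 mod 509 = 236
Option B: s[3]='i'->'f', delta=(6-9)*5^0 mod 509 = 506, hash=251+506 mod 509 = 248
Option C: s[1]='i'->'g', delta=(7-9)*5^2 mod 509 = 459, hash=251+459 mod 509 = 201
Option D: s[0]='h'->'d', delta=(4-8)*5^3 mod 509 = 9, hash=251+9 mod 509 = 260 <-- target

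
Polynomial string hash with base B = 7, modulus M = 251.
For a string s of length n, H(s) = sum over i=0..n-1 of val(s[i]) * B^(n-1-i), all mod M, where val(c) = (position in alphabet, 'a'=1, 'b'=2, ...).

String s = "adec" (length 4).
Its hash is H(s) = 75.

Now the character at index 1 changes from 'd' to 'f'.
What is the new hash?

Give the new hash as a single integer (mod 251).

val('d') = 4, val('f') = 6
Position k = 1, exponent = n-1-k = 2
B^2 mod M = 7^2 mod 251 = 49
Delta = (6 - 4) * 49 mod 251 = 98
New hash = (75 + 98) mod 251 = 173

Answer: 173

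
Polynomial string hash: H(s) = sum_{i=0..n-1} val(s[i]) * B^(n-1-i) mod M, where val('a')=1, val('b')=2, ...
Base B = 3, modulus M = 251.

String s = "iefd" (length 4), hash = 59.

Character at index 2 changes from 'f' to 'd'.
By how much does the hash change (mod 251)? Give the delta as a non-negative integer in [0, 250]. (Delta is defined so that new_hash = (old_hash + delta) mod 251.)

Delta formula: (val(new) - val(old)) * B^(n-1-k) mod M
  val('d') - val('f') = 4 - 6 = -2
  B^(n-1-k) = 3^1 mod 251 = 3
  Delta = -2 * 3 mod 251 = 245

Answer: 245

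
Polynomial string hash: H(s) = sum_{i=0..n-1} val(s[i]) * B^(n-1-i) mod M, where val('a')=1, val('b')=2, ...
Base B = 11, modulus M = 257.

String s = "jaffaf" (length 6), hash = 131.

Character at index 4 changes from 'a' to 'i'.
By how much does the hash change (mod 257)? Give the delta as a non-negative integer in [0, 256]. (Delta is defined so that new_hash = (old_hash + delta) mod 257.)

Answer: 88

Derivation:
Delta formula: (val(new) - val(old)) * B^(n-1-k) mod M
  val('i') - val('a') = 9 - 1 = 8
  B^(n-1-k) = 11^1 mod 257 = 11
  Delta = 8 * 11 mod 257 = 88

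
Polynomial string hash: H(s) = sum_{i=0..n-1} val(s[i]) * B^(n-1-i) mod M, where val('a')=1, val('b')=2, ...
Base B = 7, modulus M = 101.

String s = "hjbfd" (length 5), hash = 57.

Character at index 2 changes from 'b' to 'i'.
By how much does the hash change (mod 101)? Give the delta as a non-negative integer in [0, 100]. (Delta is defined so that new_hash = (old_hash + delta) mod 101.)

Answer: 40

Derivation:
Delta formula: (val(new) - val(old)) * B^(n-1-k) mod M
  val('i') - val('b') = 9 - 2 = 7
  B^(n-1-k) = 7^2 mod 101 = 49
  Delta = 7 * 49 mod 101 = 40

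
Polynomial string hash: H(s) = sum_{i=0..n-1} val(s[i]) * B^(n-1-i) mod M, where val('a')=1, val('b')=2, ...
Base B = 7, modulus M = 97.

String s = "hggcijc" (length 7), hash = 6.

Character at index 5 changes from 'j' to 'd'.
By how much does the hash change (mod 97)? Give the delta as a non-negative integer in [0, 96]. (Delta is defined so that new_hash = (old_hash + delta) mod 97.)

Delta formula: (val(new) - val(old)) * B^(n-1-k) mod M
  val('d') - val('j') = 4 - 10 = -6
  B^(n-1-k) = 7^1 mod 97 = 7
  Delta = -6 * 7 mod 97 = 55

Answer: 55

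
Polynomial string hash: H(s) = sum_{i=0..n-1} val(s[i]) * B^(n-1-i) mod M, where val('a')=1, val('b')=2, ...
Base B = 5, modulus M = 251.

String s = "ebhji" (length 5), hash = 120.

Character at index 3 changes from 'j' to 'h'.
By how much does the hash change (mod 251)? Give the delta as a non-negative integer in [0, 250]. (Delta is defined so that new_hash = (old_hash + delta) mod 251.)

Answer: 241

Derivation:
Delta formula: (val(new) - val(old)) * B^(n-1-k) mod M
  val('h') - val('j') = 8 - 10 = -2
  B^(n-1-k) = 5^1 mod 251 = 5
  Delta = -2 * 5 mod 251 = 241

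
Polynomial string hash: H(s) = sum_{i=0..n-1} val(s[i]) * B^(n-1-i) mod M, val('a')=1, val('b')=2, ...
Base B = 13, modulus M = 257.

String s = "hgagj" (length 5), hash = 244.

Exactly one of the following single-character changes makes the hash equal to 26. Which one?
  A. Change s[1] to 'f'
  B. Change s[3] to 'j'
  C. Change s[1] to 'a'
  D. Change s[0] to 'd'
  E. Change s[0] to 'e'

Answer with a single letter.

Answer: B

Derivation:
Option A: s[1]='g'->'f', delta=(6-7)*13^3 mod 257 = 116, hash=244+116 mod 257 = 103
Option B: s[3]='g'->'j', delta=(10-7)*13^1 mod 257 = 39, hash=244+39 mod 257 = 26 <-- target
Option C: s[1]='g'->'a', delta=(1-7)*13^3 mod 257 = 182, hash=244+182 mod 257 = 169
Option D: s[0]='h'->'d', delta=(4-8)*13^4 mod 257 = 121, hash=244+121 mod 257 = 108
Option E: s[0]='h'->'e', delta=(5-8)*13^4 mod 257 = 155, hash=244+155 mod 257 = 142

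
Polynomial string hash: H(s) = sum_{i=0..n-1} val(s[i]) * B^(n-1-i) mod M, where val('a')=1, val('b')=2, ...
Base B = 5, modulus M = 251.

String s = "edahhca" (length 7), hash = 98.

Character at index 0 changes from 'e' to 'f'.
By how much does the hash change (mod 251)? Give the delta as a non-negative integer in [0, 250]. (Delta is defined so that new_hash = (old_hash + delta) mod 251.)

Delta formula: (val(new) - val(old)) * B^(n-1-k) mod M
  val('f') - val('e') = 6 - 5 = 1
  B^(n-1-k) = 5^6 mod 251 = 63
  Delta = 1 * 63 mod 251 = 63

Answer: 63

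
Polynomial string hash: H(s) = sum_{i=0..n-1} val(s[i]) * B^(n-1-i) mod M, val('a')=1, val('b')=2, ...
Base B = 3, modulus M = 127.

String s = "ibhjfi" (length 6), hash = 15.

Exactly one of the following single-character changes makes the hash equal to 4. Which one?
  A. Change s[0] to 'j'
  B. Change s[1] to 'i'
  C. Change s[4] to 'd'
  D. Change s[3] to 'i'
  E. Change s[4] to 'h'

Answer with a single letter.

Option A: s[0]='i'->'j', delta=(10-9)*3^5 mod 127 = 116, hash=15+116 mod 127 = 4 <-- target
Option B: s[1]='b'->'i', delta=(9-2)*3^4 mod 127 = 59, hash=15+59 mod 127 = 74
Option C: s[4]='f'->'d', delta=(4-6)*3^1 mod 127 = 121, hash=15+121 mod 127 = 9
Option D: s[3]='j'->'i', delta=(9-10)*3^2 mod 127 = 118, hash=15+118 mod 127 = 6
Option E: s[4]='f'->'h', delta=(8-6)*3^1 mod 127 = 6, hash=15+6 mod 127 = 21

Answer: A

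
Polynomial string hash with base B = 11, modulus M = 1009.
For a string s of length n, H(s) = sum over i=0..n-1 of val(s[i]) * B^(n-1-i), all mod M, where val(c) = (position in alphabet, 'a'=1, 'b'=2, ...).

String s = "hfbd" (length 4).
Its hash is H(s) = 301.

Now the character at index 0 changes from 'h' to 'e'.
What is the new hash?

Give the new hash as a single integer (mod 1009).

Answer: 344

Derivation:
val('h') = 8, val('e') = 5
Position k = 0, exponent = n-1-k = 3
B^3 mod M = 11^3 mod 1009 = 322
Delta = (5 - 8) * 322 mod 1009 = 43
New hash = (301 + 43) mod 1009 = 344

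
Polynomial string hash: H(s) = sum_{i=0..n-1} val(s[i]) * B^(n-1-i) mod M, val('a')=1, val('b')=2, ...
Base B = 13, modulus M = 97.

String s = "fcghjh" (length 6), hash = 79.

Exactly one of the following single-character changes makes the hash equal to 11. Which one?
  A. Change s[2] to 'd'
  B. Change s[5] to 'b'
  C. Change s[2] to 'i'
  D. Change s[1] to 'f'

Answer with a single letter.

Option A: s[2]='g'->'d', delta=(4-7)*13^3 mod 97 = 5, hash=79+5 mod 97 = 84
Option B: s[5]='h'->'b', delta=(2-8)*13^0 mod 97 = 91, hash=79+91 mod 97 = 73
Option C: s[2]='g'->'i', delta=(9-7)*13^3 mod 97 = 29, hash=79+29 mod 97 = 11 <-- target
Option D: s[1]='c'->'f', delta=(6-3)*13^4 mod 97 = 32, hash=79+32 mod 97 = 14

Answer: C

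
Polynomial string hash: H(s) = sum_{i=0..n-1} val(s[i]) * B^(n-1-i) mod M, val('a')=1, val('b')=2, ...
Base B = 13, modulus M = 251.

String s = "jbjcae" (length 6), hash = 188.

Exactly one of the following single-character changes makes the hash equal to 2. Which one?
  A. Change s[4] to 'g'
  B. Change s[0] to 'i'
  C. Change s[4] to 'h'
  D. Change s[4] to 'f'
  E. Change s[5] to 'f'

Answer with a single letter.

Option A: s[4]='a'->'g', delta=(7-1)*13^1 mod 251 = 78, hash=188+78 mod 251 = 15
Option B: s[0]='j'->'i', delta=(9-10)*13^5 mod 251 = 187, hash=188+187 mod 251 = 124
Option C: s[4]='a'->'h', delta=(8-1)*13^1 mod 251 = 91, hash=188+91 mod 251 = 28
Option D: s[4]='a'->'f', delta=(6-1)*13^1 mod 251 = 65, hash=188+65 mod 251 = 2 <-- target
Option E: s[5]='e'->'f', delta=(6-5)*13^0 mod 251 = 1, hash=188+1 mod 251 = 189

Answer: D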